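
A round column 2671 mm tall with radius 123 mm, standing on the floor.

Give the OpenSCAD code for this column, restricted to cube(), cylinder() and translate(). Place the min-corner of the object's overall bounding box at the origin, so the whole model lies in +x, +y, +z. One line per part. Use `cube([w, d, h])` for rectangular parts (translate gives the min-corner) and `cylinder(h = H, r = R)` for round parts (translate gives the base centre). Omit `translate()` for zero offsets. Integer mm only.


translate([123, 123, 0]) cylinder(h = 2671, r = 123);


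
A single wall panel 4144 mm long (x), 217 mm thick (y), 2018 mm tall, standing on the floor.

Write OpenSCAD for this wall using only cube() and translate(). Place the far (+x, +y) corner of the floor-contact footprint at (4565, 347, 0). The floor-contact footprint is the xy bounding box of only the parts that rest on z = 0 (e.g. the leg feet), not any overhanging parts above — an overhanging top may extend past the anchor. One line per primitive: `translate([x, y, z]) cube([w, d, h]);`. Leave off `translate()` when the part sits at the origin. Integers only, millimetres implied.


translate([421, 130, 0]) cube([4144, 217, 2018]);


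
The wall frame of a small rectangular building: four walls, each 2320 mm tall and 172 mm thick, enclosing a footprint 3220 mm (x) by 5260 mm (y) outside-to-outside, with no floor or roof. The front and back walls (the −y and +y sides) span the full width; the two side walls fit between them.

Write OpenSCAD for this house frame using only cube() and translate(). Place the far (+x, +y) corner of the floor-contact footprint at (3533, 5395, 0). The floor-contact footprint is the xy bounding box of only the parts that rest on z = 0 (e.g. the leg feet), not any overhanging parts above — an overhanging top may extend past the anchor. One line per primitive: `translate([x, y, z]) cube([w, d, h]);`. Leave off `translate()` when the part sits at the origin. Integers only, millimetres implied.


translate([313, 135, 0]) cube([3220, 172, 2320]);
translate([313, 5223, 0]) cube([3220, 172, 2320]);
translate([313, 307, 0]) cube([172, 4916, 2320]);
translate([3361, 307, 0]) cube([172, 4916, 2320]);


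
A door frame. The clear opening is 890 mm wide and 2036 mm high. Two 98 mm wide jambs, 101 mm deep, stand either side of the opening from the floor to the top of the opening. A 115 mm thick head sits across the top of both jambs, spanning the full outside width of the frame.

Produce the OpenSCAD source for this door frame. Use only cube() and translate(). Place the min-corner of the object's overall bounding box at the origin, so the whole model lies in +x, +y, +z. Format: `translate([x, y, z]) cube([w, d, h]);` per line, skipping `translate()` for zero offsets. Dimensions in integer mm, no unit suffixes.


cube([98, 101, 2036]);
translate([988, 0, 0]) cube([98, 101, 2036]);
translate([0, 0, 2036]) cube([1086, 101, 115]);


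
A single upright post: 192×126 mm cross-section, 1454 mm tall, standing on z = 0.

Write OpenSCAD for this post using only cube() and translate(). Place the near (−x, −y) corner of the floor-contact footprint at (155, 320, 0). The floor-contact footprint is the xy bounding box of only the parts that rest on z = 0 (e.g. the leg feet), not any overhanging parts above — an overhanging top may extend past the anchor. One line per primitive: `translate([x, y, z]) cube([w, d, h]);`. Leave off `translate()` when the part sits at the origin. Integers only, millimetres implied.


translate([155, 320, 0]) cube([192, 126, 1454]);


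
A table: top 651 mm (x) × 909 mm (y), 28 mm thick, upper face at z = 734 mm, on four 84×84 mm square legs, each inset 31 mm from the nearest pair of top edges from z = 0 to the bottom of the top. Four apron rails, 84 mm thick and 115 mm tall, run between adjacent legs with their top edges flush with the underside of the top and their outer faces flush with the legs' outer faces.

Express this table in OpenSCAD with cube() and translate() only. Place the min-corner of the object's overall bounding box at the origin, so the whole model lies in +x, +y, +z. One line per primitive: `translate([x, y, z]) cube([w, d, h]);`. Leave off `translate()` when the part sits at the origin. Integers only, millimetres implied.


translate([0, 0, 706]) cube([651, 909, 28]);
translate([31, 31, 0]) cube([84, 84, 706]);
translate([536, 31, 0]) cube([84, 84, 706]);
translate([31, 794, 0]) cube([84, 84, 706]);
translate([536, 794, 0]) cube([84, 84, 706]);
translate([115, 31, 591]) cube([421, 84, 115]);
translate([115, 794, 591]) cube([421, 84, 115]);
translate([31, 115, 591]) cube([84, 679, 115]);
translate([536, 115, 591]) cube([84, 679, 115]);


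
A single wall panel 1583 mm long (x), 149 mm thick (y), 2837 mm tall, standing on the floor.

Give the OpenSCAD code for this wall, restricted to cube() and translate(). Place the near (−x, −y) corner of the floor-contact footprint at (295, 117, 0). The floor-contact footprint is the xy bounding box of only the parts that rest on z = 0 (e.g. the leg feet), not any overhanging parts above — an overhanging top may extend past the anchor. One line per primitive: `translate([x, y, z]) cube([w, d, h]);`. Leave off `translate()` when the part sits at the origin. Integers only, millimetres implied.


translate([295, 117, 0]) cube([1583, 149, 2837]);


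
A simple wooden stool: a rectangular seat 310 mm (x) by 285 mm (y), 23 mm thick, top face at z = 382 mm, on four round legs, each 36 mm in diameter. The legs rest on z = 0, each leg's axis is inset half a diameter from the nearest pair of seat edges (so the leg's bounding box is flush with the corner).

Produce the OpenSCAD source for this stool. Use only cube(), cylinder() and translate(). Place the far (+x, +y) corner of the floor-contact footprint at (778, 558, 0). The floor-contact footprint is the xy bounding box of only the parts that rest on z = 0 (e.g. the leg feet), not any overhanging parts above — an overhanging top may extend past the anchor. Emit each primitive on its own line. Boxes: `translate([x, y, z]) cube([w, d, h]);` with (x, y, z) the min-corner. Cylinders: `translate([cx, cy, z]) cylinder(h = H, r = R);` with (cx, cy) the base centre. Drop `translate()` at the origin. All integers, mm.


translate([468, 273, 359]) cube([310, 285, 23]);
translate([486, 291, 0]) cylinder(h = 359, r = 18);
translate([760, 291, 0]) cylinder(h = 359, r = 18);
translate([486, 540, 0]) cylinder(h = 359, r = 18);
translate([760, 540, 0]) cylinder(h = 359, r = 18);


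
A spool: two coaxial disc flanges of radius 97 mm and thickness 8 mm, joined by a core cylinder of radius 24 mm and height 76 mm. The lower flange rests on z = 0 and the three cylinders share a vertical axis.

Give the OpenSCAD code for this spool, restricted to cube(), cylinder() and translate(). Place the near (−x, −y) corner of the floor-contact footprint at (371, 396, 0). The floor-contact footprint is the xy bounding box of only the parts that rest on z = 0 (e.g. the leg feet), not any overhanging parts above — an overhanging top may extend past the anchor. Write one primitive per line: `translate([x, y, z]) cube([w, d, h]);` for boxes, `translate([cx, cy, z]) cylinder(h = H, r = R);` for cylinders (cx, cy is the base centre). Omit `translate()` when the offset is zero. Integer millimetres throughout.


translate([468, 493, 0]) cylinder(h = 8, r = 97);
translate([468, 493, 8]) cylinder(h = 76, r = 24);
translate([468, 493, 84]) cylinder(h = 8, r = 97);


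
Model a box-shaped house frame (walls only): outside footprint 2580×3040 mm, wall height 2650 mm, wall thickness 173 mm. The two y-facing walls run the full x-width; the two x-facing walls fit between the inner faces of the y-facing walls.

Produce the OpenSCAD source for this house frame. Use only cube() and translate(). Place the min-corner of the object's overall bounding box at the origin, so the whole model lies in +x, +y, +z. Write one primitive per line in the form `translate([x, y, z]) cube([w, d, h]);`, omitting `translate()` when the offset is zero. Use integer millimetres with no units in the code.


cube([2580, 173, 2650]);
translate([0, 2867, 0]) cube([2580, 173, 2650]);
translate([0, 173, 0]) cube([173, 2694, 2650]);
translate([2407, 173, 0]) cube([173, 2694, 2650]);


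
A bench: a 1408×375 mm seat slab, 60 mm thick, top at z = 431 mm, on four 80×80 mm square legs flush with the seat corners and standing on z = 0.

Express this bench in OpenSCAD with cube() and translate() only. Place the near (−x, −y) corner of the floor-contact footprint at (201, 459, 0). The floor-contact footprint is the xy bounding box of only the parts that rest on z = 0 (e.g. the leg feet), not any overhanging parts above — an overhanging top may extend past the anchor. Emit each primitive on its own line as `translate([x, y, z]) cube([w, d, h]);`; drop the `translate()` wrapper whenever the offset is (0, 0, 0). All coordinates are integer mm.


translate([201, 459, 371]) cube([1408, 375, 60]);
translate([201, 459, 0]) cube([80, 80, 371]);
translate([201, 754, 0]) cube([80, 80, 371]);
translate([1529, 459, 0]) cube([80, 80, 371]);
translate([1529, 754, 0]) cube([80, 80, 371]);


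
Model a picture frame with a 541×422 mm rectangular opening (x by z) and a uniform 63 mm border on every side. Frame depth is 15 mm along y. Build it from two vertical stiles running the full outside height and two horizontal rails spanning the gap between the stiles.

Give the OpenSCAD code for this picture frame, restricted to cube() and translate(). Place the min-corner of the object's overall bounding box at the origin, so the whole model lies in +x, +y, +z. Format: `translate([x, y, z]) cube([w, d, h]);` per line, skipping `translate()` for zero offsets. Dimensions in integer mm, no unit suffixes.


cube([63, 15, 548]);
translate([604, 0, 0]) cube([63, 15, 548]);
translate([63, 0, 0]) cube([541, 15, 63]);
translate([63, 0, 485]) cube([541, 15, 63]);


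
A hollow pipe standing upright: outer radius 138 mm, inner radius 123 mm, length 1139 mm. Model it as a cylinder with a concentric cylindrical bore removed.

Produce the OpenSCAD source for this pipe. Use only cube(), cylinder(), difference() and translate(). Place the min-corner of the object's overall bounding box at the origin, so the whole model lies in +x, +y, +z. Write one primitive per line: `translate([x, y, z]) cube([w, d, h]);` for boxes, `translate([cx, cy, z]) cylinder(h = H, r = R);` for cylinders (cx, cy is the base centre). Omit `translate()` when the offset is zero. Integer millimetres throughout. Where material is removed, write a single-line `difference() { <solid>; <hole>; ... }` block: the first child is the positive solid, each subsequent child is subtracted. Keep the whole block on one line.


difference() { translate([138, 138, 0]) cylinder(h = 1139, r = 138); translate([138, 138, 0]) cylinder(h = 1139, r = 123); }


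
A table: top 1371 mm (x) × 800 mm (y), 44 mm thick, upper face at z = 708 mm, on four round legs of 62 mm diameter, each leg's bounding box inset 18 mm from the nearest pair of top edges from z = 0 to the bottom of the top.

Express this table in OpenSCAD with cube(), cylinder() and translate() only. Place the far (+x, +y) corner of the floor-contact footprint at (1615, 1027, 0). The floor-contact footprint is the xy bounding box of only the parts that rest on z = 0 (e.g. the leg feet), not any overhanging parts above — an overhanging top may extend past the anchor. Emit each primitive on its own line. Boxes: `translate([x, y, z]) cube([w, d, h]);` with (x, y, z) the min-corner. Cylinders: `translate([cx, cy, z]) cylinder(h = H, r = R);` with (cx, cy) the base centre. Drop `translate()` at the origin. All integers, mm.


translate([262, 245, 664]) cube([1371, 800, 44]);
translate([311, 294, 0]) cylinder(h = 664, r = 31);
translate([1584, 294, 0]) cylinder(h = 664, r = 31);
translate([311, 996, 0]) cylinder(h = 664, r = 31);
translate([1584, 996, 0]) cylinder(h = 664, r = 31);


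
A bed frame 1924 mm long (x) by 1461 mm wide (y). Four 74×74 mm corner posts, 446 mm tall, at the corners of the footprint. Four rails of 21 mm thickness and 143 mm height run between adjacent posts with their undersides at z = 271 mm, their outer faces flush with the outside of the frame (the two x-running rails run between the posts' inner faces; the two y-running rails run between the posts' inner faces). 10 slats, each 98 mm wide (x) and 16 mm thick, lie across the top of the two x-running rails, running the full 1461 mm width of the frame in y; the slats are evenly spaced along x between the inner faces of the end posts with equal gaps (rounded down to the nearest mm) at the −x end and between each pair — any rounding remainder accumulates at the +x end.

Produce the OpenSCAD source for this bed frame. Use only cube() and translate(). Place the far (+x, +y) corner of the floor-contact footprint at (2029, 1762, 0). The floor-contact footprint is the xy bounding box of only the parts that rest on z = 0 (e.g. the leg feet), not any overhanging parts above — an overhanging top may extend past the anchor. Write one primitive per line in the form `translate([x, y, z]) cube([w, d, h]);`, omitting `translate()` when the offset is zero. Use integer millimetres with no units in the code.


// slat z = rail_z + rail_h = 271 + 143 = 414
// slat gap = ⌊(1776 − 10·98) / 11⌋ = 72
translate([105, 301, 0]) cube([74, 74, 446]);
translate([105, 1688, 0]) cube([74, 74, 446]);
translate([1955, 301, 0]) cube([74, 74, 446]);
translate([1955, 1688, 0]) cube([74, 74, 446]);
translate([179, 301, 271]) cube([1776, 21, 143]);
translate([179, 1741, 271]) cube([1776, 21, 143]);
translate([105, 375, 271]) cube([21, 1313, 143]);
translate([2008, 375, 271]) cube([21, 1313, 143]);
translate([251, 301, 414]) cube([98, 1461, 16]);
translate([421, 301, 414]) cube([98, 1461, 16]);
translate([591, 301, 414]) cube([98, 1461, 16]);
translate([761, 301, 414]) cube([98, 1461, 16]);
translate([931, 301, 414]) cube([98, 1461, 16]);
translate([1101, 301, 414]) cube([98, 1461, 16]);
translate([1271, 301, 414]) cube([98, 1461, 16]);
translate([1441, 301, 414]) cube([98, 1461, 16]);
translate([1611, 301, 414]) cube([98, 1461, 16]);
translate([1781, 301, 414]) cube([98, 1461, 16]);


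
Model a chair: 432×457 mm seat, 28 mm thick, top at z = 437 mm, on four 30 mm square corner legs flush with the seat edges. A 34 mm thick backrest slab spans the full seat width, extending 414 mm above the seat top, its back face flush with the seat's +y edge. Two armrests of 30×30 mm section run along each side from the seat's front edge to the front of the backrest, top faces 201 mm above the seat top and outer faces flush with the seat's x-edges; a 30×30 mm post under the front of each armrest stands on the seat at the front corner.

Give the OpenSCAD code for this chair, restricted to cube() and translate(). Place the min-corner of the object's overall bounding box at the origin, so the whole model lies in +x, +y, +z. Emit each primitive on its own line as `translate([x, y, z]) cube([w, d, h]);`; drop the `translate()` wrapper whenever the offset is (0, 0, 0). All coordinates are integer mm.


translate([0, 0, 409]) cube([432, 457, 28]);
cube([30, 30, 409]);
translate([402, 0, 0]) cube([30, 30, 409]);
translate([0, 427, 0]) cube([30, 30, 409]);
translate([402, 427, 0]) cube([30, 30, 409]);
translate([0, 423, 437]) cube([432, 34, 414]);
translate([0, 0, 608]) cube([30, 423, 30]);
translate([402, 0, 608]) cube([30, 423, 30]);
translate([0, 0, 437]) cube([30, 30, 171]);
translate([402, 0, 437]) cube([30, 30, 171]);


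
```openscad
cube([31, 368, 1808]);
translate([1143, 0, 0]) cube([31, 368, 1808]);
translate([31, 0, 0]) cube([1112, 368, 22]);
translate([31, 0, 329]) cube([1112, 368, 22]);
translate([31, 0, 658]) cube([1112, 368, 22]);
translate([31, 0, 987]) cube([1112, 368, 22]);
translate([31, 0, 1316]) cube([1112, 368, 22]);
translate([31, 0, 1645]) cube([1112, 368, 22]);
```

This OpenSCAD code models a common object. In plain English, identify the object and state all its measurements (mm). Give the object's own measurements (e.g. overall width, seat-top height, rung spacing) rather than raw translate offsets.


An open bookshelf. Two side panels, each 31 mm thick, 368 mm deep and 1808 mm tall, stand 1174 mm apart (outside-to-outside). Between them sit 6 shelves, each 22 mm thick and 368 mm deep, spanning the full gap between the sides. The bottom shelf rests on the floor (its underside at z = 0) and the clear gap between one shelf's top and the next shelf's underside is 307 mm.


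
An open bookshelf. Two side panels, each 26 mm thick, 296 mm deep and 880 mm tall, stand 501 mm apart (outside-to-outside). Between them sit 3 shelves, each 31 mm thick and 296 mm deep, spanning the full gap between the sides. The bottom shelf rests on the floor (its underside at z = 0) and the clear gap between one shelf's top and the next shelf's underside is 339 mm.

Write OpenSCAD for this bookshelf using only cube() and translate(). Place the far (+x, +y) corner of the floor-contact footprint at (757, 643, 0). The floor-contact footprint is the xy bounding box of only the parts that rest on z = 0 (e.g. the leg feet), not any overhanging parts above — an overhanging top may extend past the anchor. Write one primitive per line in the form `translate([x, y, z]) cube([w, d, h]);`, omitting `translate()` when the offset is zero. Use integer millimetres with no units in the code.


translate([256, 347, 0]) cube([26, 296, 880]);
translate([731, 347, 0]) cube([26, 296, 880]);
translate([282, 347, 0]) cube([449, 296, 31]);
translate([282, 347, 370]) cube([449, 296, 31]);
translate([282, 347, 740]) cube([449, 296, 31]);


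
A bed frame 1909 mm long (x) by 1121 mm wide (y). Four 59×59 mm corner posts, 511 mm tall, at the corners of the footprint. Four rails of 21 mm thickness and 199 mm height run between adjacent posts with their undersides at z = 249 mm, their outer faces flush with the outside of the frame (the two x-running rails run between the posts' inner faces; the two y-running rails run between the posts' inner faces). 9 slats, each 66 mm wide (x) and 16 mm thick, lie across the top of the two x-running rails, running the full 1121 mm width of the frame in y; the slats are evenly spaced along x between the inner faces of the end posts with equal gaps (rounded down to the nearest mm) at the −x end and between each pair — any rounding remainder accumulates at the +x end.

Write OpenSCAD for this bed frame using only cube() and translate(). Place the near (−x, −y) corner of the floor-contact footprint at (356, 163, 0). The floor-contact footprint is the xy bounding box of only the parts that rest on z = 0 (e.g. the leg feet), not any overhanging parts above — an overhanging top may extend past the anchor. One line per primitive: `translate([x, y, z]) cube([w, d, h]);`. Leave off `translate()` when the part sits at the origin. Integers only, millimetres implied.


translate([356, 163, 0]) cube([59, 59, 511]);
translate([356, 1225, 0]) cube([59, 59, 511]);
translate([2206, 163, 0]) cube([59, 59, 511]);
translate([2206, 1225, 0]) cube([59, 59, 511]);
translate([415, 163, 249]) cube([1791, 21, 199]);
translate([415, 1263, 249]) cube([1791, 21, 199]);
translate([356, 222, 249]) cube([21, 1003, 199]);
translate([2244, 222, 249]) cube([21, 1003, 199]);
translate([534, 163, 448]) cube([66, 1121, 16]);
translate([719, 163, 448]) cube([66, 1121, 16]);
translate([904, 163, 448]) cube([66, 1121, 16]);
translate([1089, 163, 448]) cube([66, 1121, 16]);
translate([1274, 163, 448]) cube([66, 1121, 16]);
translate([1459, 163, 448]) cube([66, 1121, 16]);
translate([1644, 163, 448]) cube([66, 1121, 16]);
translate([1829, 163, 448]) cube([66, 1121, 16]);
translate([2014, 163, 448]) cube([66, 1121, 16]);


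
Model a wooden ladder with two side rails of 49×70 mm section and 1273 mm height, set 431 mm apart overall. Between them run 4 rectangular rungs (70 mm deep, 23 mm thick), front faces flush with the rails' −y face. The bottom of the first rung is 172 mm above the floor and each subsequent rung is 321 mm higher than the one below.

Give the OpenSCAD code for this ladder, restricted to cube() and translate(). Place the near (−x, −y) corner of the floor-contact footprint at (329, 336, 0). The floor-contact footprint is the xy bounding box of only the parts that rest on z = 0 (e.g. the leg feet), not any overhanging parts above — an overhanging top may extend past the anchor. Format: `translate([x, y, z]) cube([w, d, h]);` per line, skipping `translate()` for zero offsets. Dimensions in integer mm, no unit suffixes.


translate([329, 336, 0]) cube([49, 70, 1273]);
translate([711, 336, 0]) cube([49, 70, 1273]);
translate([378, 336, 172]) cube([333, 70, 23]);
translate([378, 336, 493]) cube([333, 70, 23]);
translate([378, 336, 814]) cube([333, 70, 23]);
translate([378, 336, 1135]) cube([333, 70, 23]);


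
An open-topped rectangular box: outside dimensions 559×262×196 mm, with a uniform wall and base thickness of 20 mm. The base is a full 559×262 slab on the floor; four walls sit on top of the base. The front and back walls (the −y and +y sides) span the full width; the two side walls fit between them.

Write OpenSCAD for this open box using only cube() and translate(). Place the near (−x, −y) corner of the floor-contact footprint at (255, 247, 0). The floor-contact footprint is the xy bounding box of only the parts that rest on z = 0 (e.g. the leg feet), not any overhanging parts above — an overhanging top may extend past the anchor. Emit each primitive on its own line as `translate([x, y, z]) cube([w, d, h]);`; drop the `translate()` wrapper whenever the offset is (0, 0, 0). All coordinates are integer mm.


translate([255, 247, 0]) cube([559, 262, 20]);
translate([255, 247, 20]) cube([559, 20, 176]);
translate([255, 489, 20]) cube([559, 20, 176]);
translate([255, 267, 20]) cube([20, 222, 176]);
translate([794, 267, 20]) cube([20, 222, 176]);


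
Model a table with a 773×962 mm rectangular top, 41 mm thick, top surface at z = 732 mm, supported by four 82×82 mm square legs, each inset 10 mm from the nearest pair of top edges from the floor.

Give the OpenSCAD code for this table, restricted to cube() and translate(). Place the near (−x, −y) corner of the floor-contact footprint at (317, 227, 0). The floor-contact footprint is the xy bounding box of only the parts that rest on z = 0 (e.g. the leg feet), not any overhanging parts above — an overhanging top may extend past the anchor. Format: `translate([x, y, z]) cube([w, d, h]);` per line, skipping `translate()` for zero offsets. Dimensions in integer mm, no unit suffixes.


translate([307, 217, 691]) cube([773, 962, 41]);
translate([317, 227, 0]) cube([82, 82, 691]);
translate([988, 227, 0]) cube([82, 82, 691]);
translate([317, 1087, 0]) cube([82, 82, 691]);
translate([988, 1087, 0]) cube([82, 82, 691]);


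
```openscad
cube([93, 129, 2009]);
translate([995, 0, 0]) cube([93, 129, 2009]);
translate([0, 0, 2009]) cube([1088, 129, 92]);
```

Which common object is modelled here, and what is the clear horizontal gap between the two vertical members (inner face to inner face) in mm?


A door frame. The clear opening width is 902 mm.

Two 2009 mm tall posts with a header on top — a door frame. The left jamb is 93 mm wide at x = 0; the right jamb starts at x = 995. The clear opening is 995 − 93 = 902 mm.


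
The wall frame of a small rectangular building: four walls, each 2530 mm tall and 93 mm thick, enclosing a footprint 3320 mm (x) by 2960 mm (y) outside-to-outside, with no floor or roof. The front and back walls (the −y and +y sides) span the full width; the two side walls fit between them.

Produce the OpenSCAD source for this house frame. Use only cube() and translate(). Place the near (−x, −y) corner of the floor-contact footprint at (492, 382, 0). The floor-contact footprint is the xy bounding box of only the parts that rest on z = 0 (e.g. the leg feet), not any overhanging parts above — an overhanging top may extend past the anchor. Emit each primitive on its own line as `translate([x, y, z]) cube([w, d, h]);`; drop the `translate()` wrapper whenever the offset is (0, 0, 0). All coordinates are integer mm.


translate([492, 382, 0]) cube([3320, 93, 2530]);
translate([492, 3249, 0]) cube([3320, 93, 2530]);
translate([492, 475, 0]) cube([93, 2774, 2530]);
translate([3719, 475, 0]) cube([93, 2774, 2530]);


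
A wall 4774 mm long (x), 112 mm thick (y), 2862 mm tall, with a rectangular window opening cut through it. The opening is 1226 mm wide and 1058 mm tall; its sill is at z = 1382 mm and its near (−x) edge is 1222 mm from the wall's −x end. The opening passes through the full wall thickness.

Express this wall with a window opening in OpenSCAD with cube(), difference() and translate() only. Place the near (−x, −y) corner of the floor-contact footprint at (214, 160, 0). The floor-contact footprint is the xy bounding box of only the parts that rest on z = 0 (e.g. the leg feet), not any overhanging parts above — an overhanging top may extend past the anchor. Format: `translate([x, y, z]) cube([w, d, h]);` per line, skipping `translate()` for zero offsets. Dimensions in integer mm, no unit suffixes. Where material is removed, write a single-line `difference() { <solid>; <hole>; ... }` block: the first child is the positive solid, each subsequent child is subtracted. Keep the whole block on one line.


difference() { translate([214, 160, 0]) cube([4774, 112, 2862]); translate([1436, 160, 1382]) cube([1226, 112, 1058]); }


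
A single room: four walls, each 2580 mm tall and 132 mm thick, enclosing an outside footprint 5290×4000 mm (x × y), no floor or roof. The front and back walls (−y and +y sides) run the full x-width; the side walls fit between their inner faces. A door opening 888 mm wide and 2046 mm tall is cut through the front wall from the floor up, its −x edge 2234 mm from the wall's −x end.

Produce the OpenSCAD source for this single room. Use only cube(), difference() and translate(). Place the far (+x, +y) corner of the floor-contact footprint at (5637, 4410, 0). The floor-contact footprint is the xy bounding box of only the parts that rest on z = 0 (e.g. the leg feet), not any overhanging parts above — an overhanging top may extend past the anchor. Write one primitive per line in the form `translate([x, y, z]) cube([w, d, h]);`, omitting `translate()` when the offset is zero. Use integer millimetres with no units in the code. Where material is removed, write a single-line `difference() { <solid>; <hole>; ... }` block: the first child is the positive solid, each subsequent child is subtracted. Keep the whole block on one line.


difference() { translate([347, 410, 0]) cube([5290, 132, 2580]); translate([2581, 410, 0]) cube([888, 132, 2046]); }
translate([347, 4278, 0]) cube([5290, 132, 2580]);
translate([347, 542, 0]) cube([132, 3736, 2580]);
translate([5505, 542, 0]) cube([132, 3736, 2580]);


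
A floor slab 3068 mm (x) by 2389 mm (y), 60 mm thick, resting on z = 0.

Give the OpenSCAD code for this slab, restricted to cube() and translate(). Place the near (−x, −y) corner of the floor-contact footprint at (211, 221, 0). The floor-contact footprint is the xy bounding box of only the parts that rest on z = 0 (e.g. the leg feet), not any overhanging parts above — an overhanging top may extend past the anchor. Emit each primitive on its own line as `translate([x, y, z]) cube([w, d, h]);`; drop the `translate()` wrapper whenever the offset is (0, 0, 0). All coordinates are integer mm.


translate([211, 221, 0]) cube([3068, 2389, 60]);


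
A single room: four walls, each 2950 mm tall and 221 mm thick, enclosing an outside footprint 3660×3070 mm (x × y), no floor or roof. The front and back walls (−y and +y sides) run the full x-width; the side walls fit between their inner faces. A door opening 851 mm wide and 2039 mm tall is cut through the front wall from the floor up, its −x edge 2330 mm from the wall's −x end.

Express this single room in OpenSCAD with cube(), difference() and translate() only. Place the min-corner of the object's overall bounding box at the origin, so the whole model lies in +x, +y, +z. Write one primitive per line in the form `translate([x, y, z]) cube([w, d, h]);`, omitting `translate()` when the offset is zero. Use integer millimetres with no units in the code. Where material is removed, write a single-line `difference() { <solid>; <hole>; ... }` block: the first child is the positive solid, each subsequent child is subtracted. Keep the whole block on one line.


difference() { cube([3660, 221, 2950]); translate([2330, 0, 0]) cube([851, 221, 2039]); }
translate([0, 2849, 0]) cube([3660, 221, 2950]);
translate([0, 221, 0]) cube([221, 2628, 2950]);
translate([3439, 221, 0]) cube([221, 2628, 2950]);


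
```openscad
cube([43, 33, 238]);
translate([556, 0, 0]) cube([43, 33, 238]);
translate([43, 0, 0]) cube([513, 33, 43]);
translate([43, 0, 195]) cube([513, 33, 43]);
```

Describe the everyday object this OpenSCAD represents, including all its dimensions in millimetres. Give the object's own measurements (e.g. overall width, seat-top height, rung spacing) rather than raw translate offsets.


A rectangular picture frame lying in the x–z plane (depth along y). The opening is 513 mm wide (x) by 152 mm tall (z), surrounded by a border 43 mm wide on all four sides. The frame is 33 mm deep and is made of two full-height vertical stiles with two horizontal rails fitted between them.


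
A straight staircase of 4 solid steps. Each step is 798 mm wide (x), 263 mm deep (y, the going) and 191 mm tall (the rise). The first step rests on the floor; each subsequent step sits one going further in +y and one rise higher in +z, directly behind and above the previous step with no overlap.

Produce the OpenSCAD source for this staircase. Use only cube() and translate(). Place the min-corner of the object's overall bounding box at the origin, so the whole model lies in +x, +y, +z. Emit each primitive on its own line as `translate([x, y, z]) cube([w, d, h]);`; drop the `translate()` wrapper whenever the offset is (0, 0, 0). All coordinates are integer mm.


cube([798, 263, 191]);
translate([0, 263, 191]) cube([798, 263, 191]);
translate([0, 526, 382]) cube([798, 263, 191]);
translate([0, 789, 573]) cube([798, 263, 191]);


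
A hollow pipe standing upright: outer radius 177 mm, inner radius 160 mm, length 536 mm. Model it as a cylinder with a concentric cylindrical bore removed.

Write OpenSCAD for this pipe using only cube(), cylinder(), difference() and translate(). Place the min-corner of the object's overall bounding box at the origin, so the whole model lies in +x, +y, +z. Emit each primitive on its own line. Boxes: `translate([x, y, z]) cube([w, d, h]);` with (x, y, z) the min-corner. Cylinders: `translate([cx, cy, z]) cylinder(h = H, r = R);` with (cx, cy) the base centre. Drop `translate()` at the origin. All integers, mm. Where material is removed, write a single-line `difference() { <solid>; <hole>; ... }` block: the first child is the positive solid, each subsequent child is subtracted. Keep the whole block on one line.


difference() { translate([177, 177, 0]) cylinder(h = 536, r = 177); translate([177, 177, 0]) cylinder(h = 536, r = 160); }


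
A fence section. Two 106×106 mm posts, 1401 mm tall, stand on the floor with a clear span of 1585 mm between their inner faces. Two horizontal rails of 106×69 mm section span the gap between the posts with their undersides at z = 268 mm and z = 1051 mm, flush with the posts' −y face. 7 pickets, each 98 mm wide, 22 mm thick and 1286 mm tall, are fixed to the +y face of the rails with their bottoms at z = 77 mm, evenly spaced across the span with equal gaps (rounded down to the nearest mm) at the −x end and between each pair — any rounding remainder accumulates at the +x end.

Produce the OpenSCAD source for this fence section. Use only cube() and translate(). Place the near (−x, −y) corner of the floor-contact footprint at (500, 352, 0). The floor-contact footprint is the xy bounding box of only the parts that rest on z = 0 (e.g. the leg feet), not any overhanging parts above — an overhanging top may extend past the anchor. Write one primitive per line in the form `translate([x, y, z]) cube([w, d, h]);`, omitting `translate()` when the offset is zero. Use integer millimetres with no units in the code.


translate([500, 352, 0]) cube([106, 106, 1401]);
translate([2191, 352, 0]) cube([106, 106, 1401]);
translate([606, 352, 268]) cube([1585, 106, 69]);
translate([606, 352, 1051]) cube([1585, 106, 69]);
translate([718, 458, 77]) cube([98, 22, 1286]);
translate([928, 458, 77]) cube([98, 22, 1286]);
translate([1138, 458, 77]) cube([98, 22, 1286]);
translate([1348, 458, 77]) cube([98, 22, 1286]);
translate([1558, 458, 77]) cube([98, 22, 1286]);
translate([1768, 458, 77]) cube([98, 22, 1286]);
translate([1978, 458, 77]) cube([98, 22, 1286]);


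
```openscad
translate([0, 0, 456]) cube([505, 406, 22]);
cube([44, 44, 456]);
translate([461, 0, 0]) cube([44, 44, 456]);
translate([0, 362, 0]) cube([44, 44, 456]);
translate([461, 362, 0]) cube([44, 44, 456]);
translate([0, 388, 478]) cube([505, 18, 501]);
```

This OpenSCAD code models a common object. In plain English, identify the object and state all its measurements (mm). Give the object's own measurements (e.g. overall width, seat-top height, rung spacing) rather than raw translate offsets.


A chair. The seat is a 505×406×22 mm slab with its top at z = 478 mm, on four 44×44 mm corner legs (flush with the seat edges, standing on z = 0). A flat backrest 18 mm thick, 501 mm tall, spans the full seat width and rises from the seat top along its +y edge, rear face flush with the rear of the seat.


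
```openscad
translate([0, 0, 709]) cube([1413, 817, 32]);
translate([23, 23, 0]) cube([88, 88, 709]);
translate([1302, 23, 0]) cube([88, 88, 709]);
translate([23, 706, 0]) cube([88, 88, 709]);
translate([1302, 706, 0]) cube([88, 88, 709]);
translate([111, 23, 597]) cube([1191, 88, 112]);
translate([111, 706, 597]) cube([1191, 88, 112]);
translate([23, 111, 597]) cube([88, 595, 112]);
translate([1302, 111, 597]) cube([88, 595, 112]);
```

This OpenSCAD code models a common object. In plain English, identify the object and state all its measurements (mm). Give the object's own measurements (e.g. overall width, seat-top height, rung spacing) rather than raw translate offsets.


A table: top 1413 mm (x) × 817 mm (y), 32 mm thick, upper face at z = 741 mm, on four 88×88 mm square legs, each inset 23 mm from the nearest pair of top edges from z = 0 to the bottom of the top. Four apron rails, 88 mm thick and 112 mm tall, run between adjacent legs with their top edges flush with the underside of the top and their outer faces flush with the legs' outer faces.


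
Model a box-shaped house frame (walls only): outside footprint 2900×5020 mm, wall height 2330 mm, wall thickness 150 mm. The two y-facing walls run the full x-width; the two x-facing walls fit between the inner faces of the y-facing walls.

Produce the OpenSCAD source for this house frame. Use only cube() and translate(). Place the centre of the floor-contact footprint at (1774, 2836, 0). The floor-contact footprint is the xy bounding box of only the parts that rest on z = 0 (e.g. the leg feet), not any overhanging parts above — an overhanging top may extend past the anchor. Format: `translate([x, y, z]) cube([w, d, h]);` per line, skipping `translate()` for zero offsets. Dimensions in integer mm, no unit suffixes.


translate([324, 326, 0]) cube([2900, 150, 2330]);
translate([324, 5196, 0]) cube([2900, 150, 2330]);
translate([324, 476, 0]) cube([150, 4720, 2330]);
translate([3074, 476, 0]) cube([150, 4720, 2330]);


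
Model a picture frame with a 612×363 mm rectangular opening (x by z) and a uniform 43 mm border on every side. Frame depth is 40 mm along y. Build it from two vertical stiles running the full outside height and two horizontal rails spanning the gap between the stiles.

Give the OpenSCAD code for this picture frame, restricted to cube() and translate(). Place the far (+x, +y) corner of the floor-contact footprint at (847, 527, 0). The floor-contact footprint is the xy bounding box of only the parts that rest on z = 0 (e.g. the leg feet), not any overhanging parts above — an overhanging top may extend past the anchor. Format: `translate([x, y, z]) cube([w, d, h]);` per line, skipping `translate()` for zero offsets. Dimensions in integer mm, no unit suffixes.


translate([149, 487, 0]) cube([43, 40, 449]);
translate([804, 487, 0]) cube([43, 40, 449]);
translate([192, 487, 0]) cube([612, 40, 43]);
translate([192, 487, 406]) cube([612, 40, 43]);


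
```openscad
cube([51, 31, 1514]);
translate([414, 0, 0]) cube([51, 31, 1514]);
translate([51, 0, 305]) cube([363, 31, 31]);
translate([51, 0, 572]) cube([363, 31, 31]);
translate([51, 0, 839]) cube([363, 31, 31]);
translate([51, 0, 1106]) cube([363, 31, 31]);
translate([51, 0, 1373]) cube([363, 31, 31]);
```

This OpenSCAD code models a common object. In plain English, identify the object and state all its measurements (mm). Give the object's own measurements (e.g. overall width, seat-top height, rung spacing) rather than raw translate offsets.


A straight ladder. Two 51×31 mm vertical rails, 1514 mm tall, stand 465 mm apart (outside-to-outside) with their front faces coplanar on the −y side. 5 rungs, each 31 mm deep and 31 mm tall, span between the inner faces of the rails, front faces flush with the rails. The lowest rung's underside is at z = 305 mm and rungs are spaced 267 mm apart (underside to underside).


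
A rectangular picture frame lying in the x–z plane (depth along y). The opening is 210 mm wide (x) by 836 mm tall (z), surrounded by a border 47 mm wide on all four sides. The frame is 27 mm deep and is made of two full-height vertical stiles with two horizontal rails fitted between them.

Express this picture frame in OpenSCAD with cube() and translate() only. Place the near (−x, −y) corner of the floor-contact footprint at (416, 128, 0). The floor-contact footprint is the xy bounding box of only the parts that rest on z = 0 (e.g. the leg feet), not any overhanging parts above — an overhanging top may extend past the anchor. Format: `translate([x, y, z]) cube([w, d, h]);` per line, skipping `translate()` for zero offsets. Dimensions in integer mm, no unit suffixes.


translate([416, 128, 0]) cube([47, 27, 930]);
translate([673, 128, 0]) cube([47, 27, 930]);
translate([463, 128, 0]) cube([210, 27, 47]);
translate([463, 128, 883]) cube([210, 27, 47]);


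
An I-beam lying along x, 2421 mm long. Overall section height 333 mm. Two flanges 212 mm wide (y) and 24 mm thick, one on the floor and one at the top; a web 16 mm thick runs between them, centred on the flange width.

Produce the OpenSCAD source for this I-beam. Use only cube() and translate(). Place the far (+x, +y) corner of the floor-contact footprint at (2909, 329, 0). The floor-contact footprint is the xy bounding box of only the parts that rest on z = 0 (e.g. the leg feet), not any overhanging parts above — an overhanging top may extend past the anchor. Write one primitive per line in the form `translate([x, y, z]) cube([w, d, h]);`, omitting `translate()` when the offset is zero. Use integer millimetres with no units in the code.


translate([488, 117, 0]) cube([2421, 212, 24]);
translate([488, 215, 24]) cube([2421, 16, 285]);
translate([488, 117, 309]) cube([2421, 212, 24]);


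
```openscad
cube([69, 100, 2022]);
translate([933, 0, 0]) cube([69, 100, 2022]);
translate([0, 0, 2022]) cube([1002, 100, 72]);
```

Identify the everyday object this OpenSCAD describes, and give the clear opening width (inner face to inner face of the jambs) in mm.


A door frame. The clear opening width is 864 mm.

Two 2022 mm tall posts with a header on top — a door frame. The left jamb is 69 mm wide at x = 0; the right jamb starts at x = 933. The clear opening is 933 − 69 = 864 mm.


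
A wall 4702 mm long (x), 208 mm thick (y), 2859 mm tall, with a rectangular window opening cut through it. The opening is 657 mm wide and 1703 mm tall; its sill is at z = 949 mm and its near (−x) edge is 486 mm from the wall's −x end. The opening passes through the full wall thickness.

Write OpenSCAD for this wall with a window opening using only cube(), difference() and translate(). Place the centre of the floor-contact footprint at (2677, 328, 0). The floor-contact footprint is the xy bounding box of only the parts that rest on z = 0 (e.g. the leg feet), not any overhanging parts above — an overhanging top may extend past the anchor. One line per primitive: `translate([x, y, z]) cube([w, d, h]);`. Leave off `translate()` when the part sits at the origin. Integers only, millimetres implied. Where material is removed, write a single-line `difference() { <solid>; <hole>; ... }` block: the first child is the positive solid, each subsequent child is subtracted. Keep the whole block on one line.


difference() { translate([326, 224, 0]) cube([4702, 208, 2859]); translate([812, 224, 949]) cube([657, 208, 1703]); }
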